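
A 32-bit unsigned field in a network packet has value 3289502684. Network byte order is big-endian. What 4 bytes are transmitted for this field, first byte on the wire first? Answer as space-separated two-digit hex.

3289502684 in hexadecimal, padded to 32 bits, is 0xC411D3DC.
Split into bytes (most-significant first): C4 11 D3 DC.
Big-endian: lowest address holds the most-significant byte.
So the memory order matches the most-significant-first order: C4 11 D3 DC.

C4 11 D3 DC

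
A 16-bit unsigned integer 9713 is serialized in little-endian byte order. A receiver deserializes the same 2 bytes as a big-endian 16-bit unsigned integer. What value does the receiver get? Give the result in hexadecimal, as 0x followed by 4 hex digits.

9713 in 16-bit hexadecimal is 0x25F1.
Stored little-endian, the bytes at ascending addresses are F1 25.
Read back as big-endian, the last byte is least significant, giving 0xF125.

0xF125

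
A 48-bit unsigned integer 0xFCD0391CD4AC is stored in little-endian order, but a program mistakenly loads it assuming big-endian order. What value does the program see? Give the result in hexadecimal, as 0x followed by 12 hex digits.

Stored little-endian, the bytes at ascending addresses are AC D4 1C 39 D0 FC.
Read back as big-endian, the last byte is least significant, giving 0xACD41C39D0FC.

0xACD41C39D0FC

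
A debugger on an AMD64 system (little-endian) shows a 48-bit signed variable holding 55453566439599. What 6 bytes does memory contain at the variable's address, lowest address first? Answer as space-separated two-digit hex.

55453566439599 in hexadecimal, padded to 48 bits, is 0x326F4A2110AF.
Split into bytes (most-significant first): 32 6F 4A 21 10 AF.
In little-endian order the low byte comes first in memory.
So at ascending addresses the bytes are AF 10 21 4A 6F 32.

AF 10 21 4A 6F 32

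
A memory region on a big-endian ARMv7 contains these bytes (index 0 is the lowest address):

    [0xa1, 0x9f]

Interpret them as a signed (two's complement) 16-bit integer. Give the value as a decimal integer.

-24161

Big-endian stores the most-significant byte at the lowest address.
The bytes are already most-significant first: 0xA19F.
Top bit is set, so as a signed 16-bit value this is 0xA19F − 2^16 = -24161.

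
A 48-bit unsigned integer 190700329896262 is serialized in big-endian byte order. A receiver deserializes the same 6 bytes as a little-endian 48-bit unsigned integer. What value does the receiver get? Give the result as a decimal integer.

77006295363757

190700329896262 in 48-bit hexadecimal is 0xAD70E16C0946.
Stored big-endian, the bytes at ascending addresses are AD 70 E1 6C 09 46.
Read back as little-endian, the first byte is least significant, giving 0x46096CE170AD.
0x46096CE170AD = 77006295363757.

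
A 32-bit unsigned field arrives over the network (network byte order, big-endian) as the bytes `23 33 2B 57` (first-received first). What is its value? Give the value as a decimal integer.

In big-endian order the high byte comes first in memory.
The bytes are already most-significant first: 0x23332B57.
0x23332B57 = 590555991.

590555991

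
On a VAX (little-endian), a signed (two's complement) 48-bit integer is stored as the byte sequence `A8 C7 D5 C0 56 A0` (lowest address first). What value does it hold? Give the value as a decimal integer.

-105180513843288

In little-endian order the low byte comes first in memory.
Reassemble most-significant byte first: A0 56 C0 D5 C7 A8 → 0xA056C0D5C7A8.
Top bit is set, so as a signed 48-bit value this is 0xA056C0D5C7A8 − 2^48 = -105180513843288.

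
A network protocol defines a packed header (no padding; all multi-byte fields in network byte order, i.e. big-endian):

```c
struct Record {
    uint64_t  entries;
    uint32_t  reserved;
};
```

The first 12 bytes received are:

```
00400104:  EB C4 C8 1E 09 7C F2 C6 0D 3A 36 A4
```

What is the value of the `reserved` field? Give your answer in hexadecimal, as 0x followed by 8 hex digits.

`reserved` follows `entries` (8 bytes), so it starts at byte offset 8 and occupies 4 bytes.
Bytes at offsets 8..11: 0D 3A 36 A4.
In big-endian order the high byte comes first in memory.
The bytes are already most-significant first: 0x0D3A36A4.

0x0D3A36A4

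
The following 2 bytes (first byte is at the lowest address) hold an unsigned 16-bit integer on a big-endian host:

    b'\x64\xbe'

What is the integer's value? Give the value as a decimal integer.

In big-endian order the high byte comes first in memory.
The bytes are already most-significant first: 0x64BE.
0x64BE = 25790.

25790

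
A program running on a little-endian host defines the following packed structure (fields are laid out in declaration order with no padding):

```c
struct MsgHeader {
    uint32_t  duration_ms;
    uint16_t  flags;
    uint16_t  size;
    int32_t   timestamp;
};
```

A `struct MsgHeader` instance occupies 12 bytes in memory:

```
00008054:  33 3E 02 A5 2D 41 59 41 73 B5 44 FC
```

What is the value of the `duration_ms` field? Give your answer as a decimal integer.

`duration_ms` is the first field, at byte offset 0, occupying 4 bytes.
Bytes at offsets 0..3: 33 3E 02 A5.
Little-endian stores the least-significant byte at the lowest address.
Reassemble most-significant byte first: A5 02 3E 33 → 0xA5023E33.
0xA5023E33 = 2768387635.

2768387635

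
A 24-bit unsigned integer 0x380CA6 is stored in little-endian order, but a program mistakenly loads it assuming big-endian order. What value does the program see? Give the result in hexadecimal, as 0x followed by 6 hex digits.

Stored little-endian, the bytes at ascending addresses are A6 0C 38.
Read back as big-endian, the last byte is least significant, giving 0xA60C38.

0xA60C38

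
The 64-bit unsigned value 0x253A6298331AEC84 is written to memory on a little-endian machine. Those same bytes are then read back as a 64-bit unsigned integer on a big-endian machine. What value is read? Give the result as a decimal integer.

Stored little-endian, the bytes at ascending addresses are 84 EC 1A 33 98 62 3A 25.
Read back as big-endian, the last byte is least significant, giving 0x84EC1A3398623A25.
0x84EC1A3398623A25 = 9578059316412430885.

9578059316412430885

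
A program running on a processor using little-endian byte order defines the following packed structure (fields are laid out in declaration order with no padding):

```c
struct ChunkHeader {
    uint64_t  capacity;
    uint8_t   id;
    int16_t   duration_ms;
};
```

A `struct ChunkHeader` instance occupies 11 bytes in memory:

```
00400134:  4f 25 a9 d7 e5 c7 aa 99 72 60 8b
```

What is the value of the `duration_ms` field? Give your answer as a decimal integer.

-29856

`duration_ms` follows `capacity` (8 B), `id` (1 B), so it starts at offset 8 + 1 = 9 and occupies 2 bytes.
Bytes at offsets 9..10: 60 8B.
Little-endian: lowest address holds the least-significant byte.
Reassemble most-significant byte first: 8B 60 → 0x8B60.
Top bit is set, so as a signed 16-bit value this is 0x8B60 − 2^16 = -29856.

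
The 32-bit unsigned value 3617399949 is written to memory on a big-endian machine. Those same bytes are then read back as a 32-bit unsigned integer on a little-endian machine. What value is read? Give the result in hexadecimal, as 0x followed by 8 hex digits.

0x8D249DD7

3617399949 in 32-bit hexadecimal is 0xD79D248D.
Stored big-endian, the bytes at ascending addresses are D7 9D 24 8D.
Read back as little-endian, the first byte is least significant, giving 0x8D249DD7.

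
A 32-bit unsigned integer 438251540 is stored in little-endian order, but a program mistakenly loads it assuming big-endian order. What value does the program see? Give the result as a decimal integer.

438251540 in 32-bit hexadecimal is 0x1A1F3014.
Stored little-endian, the bytes at ascending addresses are 14 30 1F 1A.
Read back as big-endian, the last byte is least significant, giving 0x14301F1A.
0x14301F1A = 338698010.

338698010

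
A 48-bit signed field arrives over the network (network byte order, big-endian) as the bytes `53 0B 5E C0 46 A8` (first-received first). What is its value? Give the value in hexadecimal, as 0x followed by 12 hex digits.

0x530B5EC046A8

Big-endian stores the most-significant byte at the lowest address.
The bytes are already most-significant first: 0x530B5EC046A8.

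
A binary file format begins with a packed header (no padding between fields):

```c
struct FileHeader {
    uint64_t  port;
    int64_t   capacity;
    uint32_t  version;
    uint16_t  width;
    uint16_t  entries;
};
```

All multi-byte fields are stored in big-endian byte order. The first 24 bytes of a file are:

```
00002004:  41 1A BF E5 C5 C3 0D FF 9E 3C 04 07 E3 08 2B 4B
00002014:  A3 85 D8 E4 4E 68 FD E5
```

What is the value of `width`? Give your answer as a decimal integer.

`width` follows `port` (8 B), `capacity` (8 B), `version` (4 B), so it starts at offset 8 + 8 + 4 = 20 and occupies 2 bytes.
Bytes at offsets 20..21: 4E 68.
Big-endian stores the most-significant byte at the lowest address.
The bytes are already most-significant first: 0x4E68.
0x4E68 = 20072.

20072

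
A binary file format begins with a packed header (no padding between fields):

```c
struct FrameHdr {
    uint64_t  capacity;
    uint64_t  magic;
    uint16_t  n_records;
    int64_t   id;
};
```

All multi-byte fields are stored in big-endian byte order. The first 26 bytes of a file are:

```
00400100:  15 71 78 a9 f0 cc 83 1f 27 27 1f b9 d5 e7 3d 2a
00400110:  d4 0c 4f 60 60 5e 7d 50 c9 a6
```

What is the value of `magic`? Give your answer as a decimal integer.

2821258574589017386

`magic` follows `capacity` (8 bytes), so it starts at byte offset 8 and occupies 8 bytes.
Bytes at offsets 8..15: 27 27 1F B9 D5 E7 3D 2A.
Big-endian stores the most-significant byte at the lowest address.
The bytes are already most-significant first: 0x27271FB9D5E73D2A.
0x27271FB9D5E73D2A = 2821258574589017386.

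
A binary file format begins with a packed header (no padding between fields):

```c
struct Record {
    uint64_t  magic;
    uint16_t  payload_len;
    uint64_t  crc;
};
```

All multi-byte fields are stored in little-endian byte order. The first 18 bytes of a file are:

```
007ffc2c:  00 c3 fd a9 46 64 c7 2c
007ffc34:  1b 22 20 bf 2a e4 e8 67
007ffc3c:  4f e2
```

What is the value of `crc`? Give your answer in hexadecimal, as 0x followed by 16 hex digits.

`crc` follows `magic` (8 B), `payload_len` (2 B), so it starts at offset 8 + 2 = 10 and occupies 8 bytes.
Bytes at offsets 10..17: 20 BF 2A E4 E8 67 4F E2.
Little-endian: lowest address holds the least-significant byte.
Reassemble most-significant byte first: E2 4F 67 E8 E4 2A BF 20 → 0xE24F67E8E42ABF20.

0xE24F67E8E42ABF20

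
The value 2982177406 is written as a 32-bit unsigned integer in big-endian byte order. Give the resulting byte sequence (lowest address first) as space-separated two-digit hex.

2982177406 in hexadecimal, padded to 32 bits, is 0xB1C06A7E.
Split into bytes (most-significant first): B1 C0 6A 7E.
In big-endian order the high byte comes first in memory.
So the memory order matches the most-significant-first order: B1 C0 6A 7E.

B1 C0 6A 7E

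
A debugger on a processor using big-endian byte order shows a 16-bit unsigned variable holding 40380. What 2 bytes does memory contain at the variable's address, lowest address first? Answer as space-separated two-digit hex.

40380 in hexadecimal, padded to 16 bits, is 0x9DBC.
Split into bytes (most-significant first): 9D BC.
In big-endian order the high byte comes first in memory.
So the memory order matches the most-significant-first order: 9D BC.

9D BC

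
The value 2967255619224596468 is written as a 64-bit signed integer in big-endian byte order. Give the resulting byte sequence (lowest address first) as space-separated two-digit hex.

2967255619224596468 in hexadecimal, padded to 64 bits, is 0x292DCF43B5A9EFF4.
Split into bytes (most-significant first): 29 2D CF 43 B5 A9 EF F4.
Big-endian stores the most-significant byte at the lowest address.
So the memory order matches the most-significant-first order: 29 2D CF 43 B5 A9 EF F4.

29 2D CF 43 B5 A9 EF F4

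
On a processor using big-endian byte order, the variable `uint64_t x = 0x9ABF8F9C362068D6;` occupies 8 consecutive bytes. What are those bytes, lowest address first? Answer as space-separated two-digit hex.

Split into bytes (most-significant first): 9A BF 8F 9C 36 20 68 D6.
Big-endian: lowest address holds the most-significant byte.
So the memory order matches the most-significant-first order: 9A BF 8F 9C 36 20 68 D6.

9A BF 8F 9C 36 20 68 D6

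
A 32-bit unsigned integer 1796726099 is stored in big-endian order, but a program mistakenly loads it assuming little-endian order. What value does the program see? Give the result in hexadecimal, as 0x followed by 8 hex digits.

1796726099 in 32-bit hexadecimal is 0x6B17DD53.
Stored big-endian, the bytes at ascending addresses are 6B 17 DD 53.
Read back as little-endian, the first byte is least significant, giving 0x53DD176B.

0x53DD176B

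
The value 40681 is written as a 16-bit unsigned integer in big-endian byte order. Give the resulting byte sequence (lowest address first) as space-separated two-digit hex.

9E E9

40681 in hexadecimal, padded to 16 bits, is 0x9EE9.
Split into bytes (most-significant first): 9E E9.
Big-endian stores the most-significant byte at the lowest address.
So the memory order matches the most-significant-first order: 9E E9.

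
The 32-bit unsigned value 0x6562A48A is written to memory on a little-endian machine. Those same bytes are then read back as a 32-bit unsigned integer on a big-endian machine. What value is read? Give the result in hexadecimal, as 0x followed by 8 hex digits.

Stored little-endian, the bytes at ascending addresses are 8A A4 62 65.
Read back as big-endian, the last byte is least significant, giving 0x8AA46265.

0x8AA46265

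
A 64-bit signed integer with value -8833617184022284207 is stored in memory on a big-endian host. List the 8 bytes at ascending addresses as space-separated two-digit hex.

Two's complement of -8833617184022284207 in 64 bits: 8833617184022284207 = 0x7A975006BF6F47AF; invert → 0x8568AFF94090B850; add 1 → 0x8568AFF94090B851.
Split into bytes (most-significant first): 85 68 AF F9 40 90 B8 51.
In big-endian order the high byte comes first in memory.
So the memory order matches the most-significant-first order: 85 68 AF F9 40 90 B8 51.

85 68 AF F9 40 90 B8 51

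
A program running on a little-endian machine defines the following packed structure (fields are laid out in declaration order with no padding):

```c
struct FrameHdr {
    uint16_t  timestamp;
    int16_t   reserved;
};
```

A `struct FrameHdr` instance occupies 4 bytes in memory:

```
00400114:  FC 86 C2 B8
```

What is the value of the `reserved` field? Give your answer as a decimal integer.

-18238

`reserved` follows `timestamp` (2 bytes), so it starts at byte offset 2 and occupies 2 bytes.
Bytes at offsets 2..3: C2 B8.
Little-endian stores the least-significant byte at the lowest address.
Reassemble most-significant byte first: B8 C2 → 0xB8C2.
Top bit is set, so as a signed 16-bit value this is 0xB8C2 − 2^16 = -18238.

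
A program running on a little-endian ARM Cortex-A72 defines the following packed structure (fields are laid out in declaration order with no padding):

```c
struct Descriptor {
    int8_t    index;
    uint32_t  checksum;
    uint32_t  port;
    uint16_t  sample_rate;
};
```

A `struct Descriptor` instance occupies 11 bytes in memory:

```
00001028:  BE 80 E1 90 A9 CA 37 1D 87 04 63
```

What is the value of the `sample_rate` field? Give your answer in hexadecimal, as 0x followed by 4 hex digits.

0x6304

`sample_rate` follows `index` (1 B), `checksum` (4 B), `port` (4 B), so it starts at offset 1 + 4 + 4 = 9 and occupies 2 bytes.
Bytes at offsets 9..10: 04 63.
Little-endian: lowest address holds the least-significant byte.
Reassemble most-significant byte first: 63 04 → 0x6304.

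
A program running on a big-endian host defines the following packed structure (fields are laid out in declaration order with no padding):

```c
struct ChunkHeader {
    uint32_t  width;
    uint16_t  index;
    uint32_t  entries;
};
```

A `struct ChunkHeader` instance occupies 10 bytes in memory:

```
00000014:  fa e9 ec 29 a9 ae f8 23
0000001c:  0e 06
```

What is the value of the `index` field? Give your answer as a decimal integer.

`index` follows `width` (4 bytes), so it starts at byte offset 4 and occupies 2 bytes.
Bytes at offsets 4..5: A9 AE.
In big-endian order the high byte comes first in memory.
The bytes are already most-significant first: 0xA9AE.
0xA9AE = 43438.

43438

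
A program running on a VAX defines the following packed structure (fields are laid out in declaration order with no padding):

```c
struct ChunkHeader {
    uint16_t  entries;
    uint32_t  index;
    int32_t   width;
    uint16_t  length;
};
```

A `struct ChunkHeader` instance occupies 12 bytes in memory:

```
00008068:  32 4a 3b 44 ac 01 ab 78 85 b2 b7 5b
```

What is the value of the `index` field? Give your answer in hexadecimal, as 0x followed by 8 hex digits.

`index` follows `entries` (2 bytes), so it starts at byte offset 2 and occupies 4 bytes.
Bytes at offsets 2..5: 3B 44 AC 01.
In little-endian order the low byte comes first in memory.
Reassemble most-significant byte first: 01 AC 44 3B → 0x01AC443B.

0x01AC443B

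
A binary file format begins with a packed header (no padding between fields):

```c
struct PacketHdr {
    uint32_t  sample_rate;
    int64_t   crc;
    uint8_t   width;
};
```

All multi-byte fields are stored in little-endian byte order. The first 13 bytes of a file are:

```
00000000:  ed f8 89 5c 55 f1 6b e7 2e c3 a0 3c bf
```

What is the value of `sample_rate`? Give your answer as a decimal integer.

1552546029

`sample_rate` is the first field, at byte offset 0, occupying 4 bytes.
Bytes at offsets 0..3: ED F8 89 5C.
Little-endian: lowest address holds the least-significant byte.
Reassemble most-significant byte first: 5C 89 F8 ED → 0x5C89F8ED.
0x5C89F8ED = 1552546029.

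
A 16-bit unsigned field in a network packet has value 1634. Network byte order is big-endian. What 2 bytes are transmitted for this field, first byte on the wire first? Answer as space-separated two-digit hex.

1634 in hexadecimal, padded to 16 bits, is 0x0662.
Split into bytes (most-significant first): 06 62.
Big-endian stores the most-significant byte at the lowest address.
So the memory order matches the most-significant-first order: 06 62.

06 62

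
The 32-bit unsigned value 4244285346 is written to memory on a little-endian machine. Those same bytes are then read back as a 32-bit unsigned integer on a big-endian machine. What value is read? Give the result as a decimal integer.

2728917756

4244285346 in 32-bit hexadecimal is 0xFCFAA7A2.
Stored little-endian, the bytes at ascending addresses are A2 A7 FA FC.
Read back as big-endian, the last byte is least significant, giving 0xA2A7FAFC.
0xA2A7FAFC = 2728917756.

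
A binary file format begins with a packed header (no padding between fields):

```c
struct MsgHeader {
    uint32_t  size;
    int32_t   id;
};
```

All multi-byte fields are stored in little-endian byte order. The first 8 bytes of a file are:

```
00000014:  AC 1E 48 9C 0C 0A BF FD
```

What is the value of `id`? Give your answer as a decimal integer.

`id` follows `size` (4 bytes), so it starts at byte offset 4 and occupies 4 bytes.
Bytes at offsets 4..7: 0C 0A BF FD.
In little-endian order the low byte comes first in memory.
Reassemble most-significant byte first: FD BF 0A 0C → 0xFDBF0A0C.
Top bit is set, so as a signed 32-bit value this is 0xFDBF0A0C − 2^32 = -37811700.

-37811700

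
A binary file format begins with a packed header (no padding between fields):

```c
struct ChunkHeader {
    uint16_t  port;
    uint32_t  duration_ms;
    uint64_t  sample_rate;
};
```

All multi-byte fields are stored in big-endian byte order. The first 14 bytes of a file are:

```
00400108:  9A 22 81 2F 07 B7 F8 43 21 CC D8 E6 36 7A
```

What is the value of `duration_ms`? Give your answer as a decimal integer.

2167343031

`duration_ms` follows `port` (2 bytes), so it starts at byte offset 2 and occupies 4 bytes.
Bytes at offsets 2..5: 81 2F 07 B7.
Big-endian stores the most-significant byte at the lowest address.
The bytes are already most-significant first: 0x812F07B7.
0x812F07B7 = 2167343031.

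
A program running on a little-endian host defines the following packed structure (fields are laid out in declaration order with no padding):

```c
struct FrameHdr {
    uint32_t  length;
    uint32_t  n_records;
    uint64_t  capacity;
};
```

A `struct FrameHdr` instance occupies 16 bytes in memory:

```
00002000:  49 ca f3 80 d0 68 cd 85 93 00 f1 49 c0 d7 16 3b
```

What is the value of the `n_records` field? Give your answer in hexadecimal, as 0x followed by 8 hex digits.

`n_records` follows `length` (4 bytes), so it starts at byte offset 4 and occupies 4 bytes.
Bytes at offsets 4..7: D0 68 CD 85.
Little-endian: lowest address holds the least-significant byte.
Reassemble most-significant byte first: 85 CD 68 D0 → 0x85CD68D0.

0x85CD68D0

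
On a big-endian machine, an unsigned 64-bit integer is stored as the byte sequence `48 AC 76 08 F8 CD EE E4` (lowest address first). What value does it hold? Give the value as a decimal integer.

5236690247631105764

Big-endian stores the most-significant byte at the lowest address.
The bytes are already most-significant first: 0x48AC7608F8CDEEE4.
0x48AC7608F8CDEEE4 = 5236690247631105764.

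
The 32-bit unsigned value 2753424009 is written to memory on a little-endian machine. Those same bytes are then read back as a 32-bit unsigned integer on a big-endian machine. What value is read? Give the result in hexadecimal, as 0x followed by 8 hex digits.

0x89EA1DA4

2753424009 in 32-bit hexadecimal is 0xA41DEA89.
Stored little-endian, the bytes at ascending addresses are 89 EA 1D A4.
Read back as big-endian, the last byte is least significant, giving 0x89EA1DA4.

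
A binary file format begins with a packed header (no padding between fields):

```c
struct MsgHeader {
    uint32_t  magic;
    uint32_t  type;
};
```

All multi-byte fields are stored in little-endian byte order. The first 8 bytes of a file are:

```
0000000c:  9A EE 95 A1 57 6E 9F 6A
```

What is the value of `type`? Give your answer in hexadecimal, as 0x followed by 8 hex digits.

`type` follows `magic` (4 bytes), so it starts at byte offset 4 and occupies 4 bytes.
Bytes at offsets 4..7: 57 6E 9F 6A.
In little-endian order the low byte comes first in memory.
Reassemble most-significant byte first: 6A 9F 6E 57 → 0x6A9F6E57.

0x6A9F6E57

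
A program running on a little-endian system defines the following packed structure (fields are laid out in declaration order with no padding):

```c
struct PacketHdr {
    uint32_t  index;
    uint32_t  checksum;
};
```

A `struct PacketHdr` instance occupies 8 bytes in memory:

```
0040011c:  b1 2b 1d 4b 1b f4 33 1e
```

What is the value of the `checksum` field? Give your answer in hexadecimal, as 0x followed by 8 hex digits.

`checksum` follows `index` (4 bytes), so it starts at byte offset 4 and occupies 4 bytes.
Bytes at offsets 4..7: 1B F4 33 1E.
In little-endian order the low byte comes first in memory.
Reassemble most-significant byte first: 1E 33 F4 1B → 0x1E33F41B.

0x1E33F41B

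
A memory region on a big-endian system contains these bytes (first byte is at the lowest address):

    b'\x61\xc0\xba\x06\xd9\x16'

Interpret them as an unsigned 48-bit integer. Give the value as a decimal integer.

107480382626070

Big-endian: lowest address holds the most-significant byte.
The bytes are already most-significant first: 0x61C0BA06D916.
0x61C0BA06D916 = 107480382626070.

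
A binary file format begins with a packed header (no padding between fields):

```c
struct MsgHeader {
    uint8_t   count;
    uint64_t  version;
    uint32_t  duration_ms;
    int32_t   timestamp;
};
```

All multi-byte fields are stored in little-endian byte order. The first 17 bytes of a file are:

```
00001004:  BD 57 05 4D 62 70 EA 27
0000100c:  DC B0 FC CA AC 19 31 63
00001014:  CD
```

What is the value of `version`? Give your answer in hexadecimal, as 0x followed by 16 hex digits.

0xDC27EA70624D0557

`version` follows `count` (1 byte), so it starts at byte offset 1 and occupies 8 bytes.
Bytes at offsets 1..8: 57 05 4D 62 70 EA 27 DC.
Little-endian: lowest address holds the least-significant byte.
Reassemble most-significant byte first: DC 27 EA 70 62 4D 05 57 → 0xDC27EA70624D0557.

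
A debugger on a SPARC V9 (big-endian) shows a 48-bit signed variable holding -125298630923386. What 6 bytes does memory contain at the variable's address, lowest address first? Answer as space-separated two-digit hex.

8E 0A A3 9C EB 86

Two's complement of -125298630923386 in 48 bits: 125298630923386 = 0x71F55C63147A; invert → 0x8E0AA39CEB85; add 1 → 0x8E0AA39CEB86.
Split into bytes (most-significant first): 8E 0A A3 9C EB 86.
In big-endian order the high byte comes first in memory.
So the memory order matches the most-significant-first order: 8E 0A A3 9C EB 86.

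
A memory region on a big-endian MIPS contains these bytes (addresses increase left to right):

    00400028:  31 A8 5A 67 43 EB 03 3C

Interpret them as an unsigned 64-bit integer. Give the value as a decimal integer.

In big-endian order the high byte comes first in memory.
The bytes are already most-significant first: 0x31A85A6743EB033C.
0x31A85A6743EB033C = 3578209303513465660.

3578209303513465660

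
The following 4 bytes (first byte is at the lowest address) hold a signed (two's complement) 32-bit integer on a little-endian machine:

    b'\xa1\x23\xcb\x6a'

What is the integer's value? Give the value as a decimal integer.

Little-endian stores the least-significant byte at the lowest address.
Reassemble most-significant byte first: 6A CB 23 A1 → 0x6ACB23A1.
0x6ACB23A1 = 1791697825.

1791697825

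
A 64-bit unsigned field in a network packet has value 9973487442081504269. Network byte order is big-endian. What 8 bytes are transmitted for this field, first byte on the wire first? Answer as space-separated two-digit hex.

8A 68 F1 FC 9D 16 5C 0D

9973487442081504269 in hexadecimal, padded to 64 bits, is 0x8A68F1FC9D165C0D.
Split into bytes (most-significant first): 8A 68 F1 FC 9D 16 5C 0D.
Big-endian: lowest address holds the most-significant byte.
So the memory order matches the most-significant-first order: 8A 68 F1 FC 9D 16 5C 0D.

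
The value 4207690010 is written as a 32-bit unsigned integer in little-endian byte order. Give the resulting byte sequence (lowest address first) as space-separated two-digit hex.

4207690010 in hexadecimal, padded to 32 bits, is 0xFACC411A.
Split into bytes (most-significant first): FA CC 41 1A.
Little-endian stores the least-significant byte at the lowest address.
So at ascending addresses the bytes are 1A 41 CC FA.

1A 41 CC FA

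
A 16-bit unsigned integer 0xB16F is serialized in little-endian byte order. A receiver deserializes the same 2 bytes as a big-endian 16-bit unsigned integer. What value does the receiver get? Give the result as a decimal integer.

28593

Stored little-endian, the bytes at ascending addresses are 6F B1.
Read back as big-endian, the last byte is least significant, giving 0x6FB1.
0x6FB1 = 28593.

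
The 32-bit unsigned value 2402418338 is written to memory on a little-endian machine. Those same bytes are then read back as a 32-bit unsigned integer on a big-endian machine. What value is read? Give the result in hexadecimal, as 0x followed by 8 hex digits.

0xA2FE318F

2402418338 in 32-bit hexadecimal is 0x8F31FEA2.
Stored little-endian, the bytes at ascending addresses are A2 FE 31 8F.
Read back as big-endian, the last byte is least significant, giving 0xA2FE318F.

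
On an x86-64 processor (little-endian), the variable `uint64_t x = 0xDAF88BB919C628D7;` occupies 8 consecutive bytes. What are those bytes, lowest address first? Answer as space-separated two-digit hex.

Split into bytes (most-significant first): DA F8 8B B9 19 C6 28 D7.
In little-endian order the low byte comes first in memory.
So at ascending addresses the bytes are D7 28 C6 19 B9 8B F8 DA.

D7 28 C6 19 B9 8B F8 DA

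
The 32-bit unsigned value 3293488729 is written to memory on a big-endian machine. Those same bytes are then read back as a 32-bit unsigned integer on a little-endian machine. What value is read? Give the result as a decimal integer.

3293488729 in 32-bit hexadecimal is 0xC44EA659.
Stored big-endian, the bytes at ascending addresses are C4 4E A6 59.
Read back as little-endian, the first byte is least significant, giving 0x59A64EC4.
0x59A64EC4 = 1504071364.

1504071364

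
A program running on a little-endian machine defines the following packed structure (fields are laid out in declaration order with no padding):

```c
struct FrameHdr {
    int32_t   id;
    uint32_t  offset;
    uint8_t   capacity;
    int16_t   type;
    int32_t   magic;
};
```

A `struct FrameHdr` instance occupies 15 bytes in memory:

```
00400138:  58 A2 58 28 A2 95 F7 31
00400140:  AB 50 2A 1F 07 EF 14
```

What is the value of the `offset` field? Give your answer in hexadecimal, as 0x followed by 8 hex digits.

`offset` follows `id` (4 bytes), so it starts at byte offset 4 and occupies 4 bytes.
Bytes at offsets 4..7: A2 95 F7 31.
Little-endian stores the least-significant byte at the lowest address.
Reassemble most-significant byte first: 31 F7 95 A2 → 0x31F795A2.

0x31F795A2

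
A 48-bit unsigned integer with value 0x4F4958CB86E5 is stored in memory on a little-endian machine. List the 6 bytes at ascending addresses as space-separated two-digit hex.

Split into bytes (most-significant first): 4F 49 58 CB 86 E5.
Little-endian stores the least-significant byte at the lowest address.
So at ascending addresses the bytes are E5 86 CB 58 49 4F.

E5 86 CB 58 49 4F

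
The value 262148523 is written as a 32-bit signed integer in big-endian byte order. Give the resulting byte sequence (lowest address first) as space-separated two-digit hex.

0F A0 11 AB

262148523 in hexadecimal, padded to 32 bits, is 0x0FA011AB.
Split into bytes (most-significant first): 0F A0 11 AB.
In big-endian order the high byte comes first in memory.
So the memory order matches the most-significant-first order: 0F A0 11 AB.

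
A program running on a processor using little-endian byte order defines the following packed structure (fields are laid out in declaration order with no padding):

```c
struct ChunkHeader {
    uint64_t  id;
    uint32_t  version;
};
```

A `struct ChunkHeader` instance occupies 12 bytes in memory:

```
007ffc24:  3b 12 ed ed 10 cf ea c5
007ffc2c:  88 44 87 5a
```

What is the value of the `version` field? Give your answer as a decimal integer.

`version` follows `id` (8 bytes), so it starts at byte offset 8 and occupies 4 bytes.
Bytes at offsets 8..11: 88 44 87 5A.
Little-endian stores the least-significant byte at the lowest address.
Reassemble most-significant byte first: 5A 87 44 88 → 0x5A874488.
0x5A874488 = 1518814344.

1518814344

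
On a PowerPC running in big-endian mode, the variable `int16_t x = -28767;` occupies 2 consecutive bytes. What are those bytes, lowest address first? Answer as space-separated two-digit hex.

8F A1

Two's complement of -28767 in 16 bits: 28767 = 0x705F; invert → 0x8FA0; add 1 → 0x8FA1.
Split into bytes (most-significant first): 8F A1.
Big-endian: lowest address holds the most-significant byte.
So the memory order matches the most-significant-first order: 8F A1.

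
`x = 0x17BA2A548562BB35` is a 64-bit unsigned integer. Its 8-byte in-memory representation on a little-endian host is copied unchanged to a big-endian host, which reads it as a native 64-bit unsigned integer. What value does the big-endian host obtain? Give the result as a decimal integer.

Stored little-endian, the bytes at ascending addresses are 35 BB 62 85 54 2A BA 17.
Read back as big-endian, the last byte is least significant, giving 0x35BB6285542ABA17.
0x35BB6285542ABA17 = 3871796629437331991.

3871796629437331991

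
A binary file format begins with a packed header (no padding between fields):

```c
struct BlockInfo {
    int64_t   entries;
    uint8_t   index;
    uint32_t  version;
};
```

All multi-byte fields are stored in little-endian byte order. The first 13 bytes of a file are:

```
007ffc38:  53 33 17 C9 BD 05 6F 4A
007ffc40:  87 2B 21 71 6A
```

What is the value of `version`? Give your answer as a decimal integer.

`version` follows `entries` (8 B), `index` (1 B), so it starts at offset 8 + 1 = 9 and occupies 4 bytes.
Bytes at offsets 9..12: 2B 21 71 6A.
Little-endian: lowest address holds the least-significant byte.
Reassemble most-significant byte first: 6A 71 21 2B → 0x6A71212B.
0x6A71212B = 1785798955.

1785798955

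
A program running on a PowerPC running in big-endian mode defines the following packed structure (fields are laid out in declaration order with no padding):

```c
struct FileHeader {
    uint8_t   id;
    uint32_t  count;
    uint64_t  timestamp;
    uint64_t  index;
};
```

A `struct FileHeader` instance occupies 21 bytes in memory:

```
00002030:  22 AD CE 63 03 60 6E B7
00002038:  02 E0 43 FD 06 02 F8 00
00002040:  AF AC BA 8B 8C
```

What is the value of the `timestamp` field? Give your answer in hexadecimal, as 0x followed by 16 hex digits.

`timestamp` follows `id` (1 B), `count` (4 B), so it starts at offset 1 + 4 = 5 and occupies 8 bytes.
Bytes at offsets 5..12: 60 6E B7 02 E0 43 FD 06.
In big-endian order the high byte comes first in memory.
The bytes are already most-significant first: 0x606EB702E043FD06.

0x606EB702E043FD06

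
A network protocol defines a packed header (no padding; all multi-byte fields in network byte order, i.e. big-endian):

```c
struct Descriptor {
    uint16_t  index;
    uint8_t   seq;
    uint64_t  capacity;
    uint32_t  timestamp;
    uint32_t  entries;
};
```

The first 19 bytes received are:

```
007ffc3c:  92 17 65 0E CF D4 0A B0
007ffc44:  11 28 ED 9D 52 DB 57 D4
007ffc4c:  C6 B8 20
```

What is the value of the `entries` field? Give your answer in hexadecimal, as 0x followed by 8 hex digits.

`entries` follows `index` (2 B), `seq` (1 B), `capacity` (8 B), `timestamp` (4 B), so it starts at offset 2 + 1 + 8 + 4 = 15 and occupies 4 bytes.
Bytes at offsets 15..18: D4 C6 B8 20.
Big-endian: lowest address holds the most-significant byte.
The bytes are already most-significant first: 0xD4C6B820.

0xD4C6B820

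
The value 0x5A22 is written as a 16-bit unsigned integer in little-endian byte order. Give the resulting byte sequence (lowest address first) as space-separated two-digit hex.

22 5A

Split into bytes (most-significant first): 5A 22.
Little-endian stores the least-significant byte at the lowest address.
So at ascending addresses the bytes are 22 5A.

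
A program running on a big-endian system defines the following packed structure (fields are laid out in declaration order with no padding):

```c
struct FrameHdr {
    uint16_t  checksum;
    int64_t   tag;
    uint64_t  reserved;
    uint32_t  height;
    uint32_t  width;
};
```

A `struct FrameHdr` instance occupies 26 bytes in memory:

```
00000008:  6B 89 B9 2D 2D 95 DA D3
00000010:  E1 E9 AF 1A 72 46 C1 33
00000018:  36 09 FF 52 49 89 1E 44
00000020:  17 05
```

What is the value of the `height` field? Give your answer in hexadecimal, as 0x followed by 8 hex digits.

`height` follows `checksum` (2 B), `tag` (8 B), `reserved` (8 B), so it starts at offset 2 + 8 + 8 = 18 and occupies 4 bytes.
Bytes at offsets 18..21: FF 52 49 89.
Big-endian: lowest address holds the most-significant byte.
The bytes are already most-significant first: 0xFF524989.

0xFF524989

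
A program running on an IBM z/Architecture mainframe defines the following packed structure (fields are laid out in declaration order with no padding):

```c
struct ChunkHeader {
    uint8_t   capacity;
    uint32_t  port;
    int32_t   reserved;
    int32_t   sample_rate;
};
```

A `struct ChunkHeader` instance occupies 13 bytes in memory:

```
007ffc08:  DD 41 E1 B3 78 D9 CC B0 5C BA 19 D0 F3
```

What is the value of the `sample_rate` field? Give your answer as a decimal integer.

`sample_rate` follows `capacity` (1 B), `port` (4 B), `reserved` (4 B), so it starts at offset 1 + 4 + 4 = 9 and occupies 4 bytes.
Bytes at offsets 9..12: BA 19 D0 F3.
Big-endian: lowest address holds the most-significant byte.
The bytes are already most-significant first: 0xBA19D0F3.
Top bit is set, so as a signed 32-bit value this is 0xBA19D0F3 − 2^32 = -1172713229.

-1172713229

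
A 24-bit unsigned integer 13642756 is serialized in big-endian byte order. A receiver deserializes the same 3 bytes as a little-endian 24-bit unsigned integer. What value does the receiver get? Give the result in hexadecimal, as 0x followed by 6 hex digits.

13642756 in 24-bit hexadecimal is 0xD02C04.
Stored big-endian, the bytes at ascending addresses are D0 2C 04.
Read back as little-endian, the first byte is least significant, giving 0x042CD0.

0x042CD0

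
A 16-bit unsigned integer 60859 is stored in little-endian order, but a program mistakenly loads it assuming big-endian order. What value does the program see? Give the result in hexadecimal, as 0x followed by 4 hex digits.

0xBBED

60859 in 16-bit hexadecimal is 0xEDBB.
Stored little-endian, the bytes at ascending addresses are BB ED.
Read back as big-endian, the last byte is least significant, giving 0xBBED.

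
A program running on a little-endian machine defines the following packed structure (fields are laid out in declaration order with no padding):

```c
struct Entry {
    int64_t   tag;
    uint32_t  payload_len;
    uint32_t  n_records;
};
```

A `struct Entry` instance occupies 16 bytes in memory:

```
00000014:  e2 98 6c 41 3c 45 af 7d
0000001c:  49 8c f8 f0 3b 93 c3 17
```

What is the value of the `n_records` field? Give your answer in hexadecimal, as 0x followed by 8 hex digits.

`n_records` follows `tag` (8 B), `payload_len` (4 B), so it starts at offset 8 + 4 = 12 and occupies 4 bytes.
Bytes at offsets 12..15: 3B 93 C3 17.
Little-endian stores the least-significant byte at the lowest address.
Reassemble most-significant byte first: 17 C3 93 3B → 0x17C3933B.

0x17C3933B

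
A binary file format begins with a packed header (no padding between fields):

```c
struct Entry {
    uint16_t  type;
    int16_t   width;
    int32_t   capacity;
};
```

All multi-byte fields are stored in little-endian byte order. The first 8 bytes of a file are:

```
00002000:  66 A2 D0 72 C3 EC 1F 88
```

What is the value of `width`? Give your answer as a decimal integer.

29392

`width` follows `type` (2 bytes), so it starts at byte offset 2 and occupies 2 bytes.
Bytes at offsets 2..3: D0 72.
Little-endian: lowest address holds the least-significant byte.
Reassemble most-significant byte first: 72 D0 → 0x72D0.
0x72D0 = 29392.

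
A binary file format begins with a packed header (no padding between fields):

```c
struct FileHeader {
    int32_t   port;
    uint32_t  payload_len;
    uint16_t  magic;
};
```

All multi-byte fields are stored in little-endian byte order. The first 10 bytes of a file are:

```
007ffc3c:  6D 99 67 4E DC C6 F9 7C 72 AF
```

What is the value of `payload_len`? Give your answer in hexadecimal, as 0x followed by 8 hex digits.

0x7CF9C6DC

`payload_len` follows `port` (4 bytes), so it starts at byte offset 4 and occupies 4 bytes.
Bytes at offsets 4..7: DC C6 F9 7C.
Little-endian stores the least-significant byte at the lowest address.
Reassemble most-significant byte first: 7C F9 C6 DC → 0x7CF9C6DC.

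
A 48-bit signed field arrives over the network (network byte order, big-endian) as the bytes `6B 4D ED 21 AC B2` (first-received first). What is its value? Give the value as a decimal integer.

117982435060914

Big-endian stores the most-significant byte at the lowest address.
The bytes are already most-significant first: 0x6B4DED21ACB2.
0x6B4DED21ACB2 = 117982435060914.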